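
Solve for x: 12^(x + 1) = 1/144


Express both sides with the same base.
1/144 = 12^(-2)
Since the bases match, equate exponents: x + 1 = -2
So x = -2 - (1) = -3

x = -3


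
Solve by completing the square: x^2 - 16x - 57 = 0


Start: x^2 - 16x - 57 = 0
Move constant: x^2 - 16x = 57
Half of -16 is -8, squared is 64
Add 64 to both sides: x^2 - 16x + 64 = 121
(x - 8)^2 = 121
x - 8 = ±11
x = 8 + 11 = 19 or x = 8 - 11 = -3

x = -3, x = 19


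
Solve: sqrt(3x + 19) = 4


Square both sides: 3x + 19 = 4^2 = 16
3x = 16 - 19 = -3
x = -1
Check: sqrt(3*(-1) + 19) = sqrt(16) = 4 ✓

x = -1


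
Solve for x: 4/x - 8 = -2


Subtract -8 from both sides: 4/x = 6
Multiply both sides by x: 4 = 6 * x
Divide by 6: x = 2/3

x = 2/3


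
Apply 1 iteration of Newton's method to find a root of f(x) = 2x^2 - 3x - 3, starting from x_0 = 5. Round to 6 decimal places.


Newton's method: x_(n+1) = x_n - f(x_n)/f'(x_n)
f(x) = 2x^2 - 3x - 3
f'(x) = 4x - 3

Iteration 1:
  f(5.000000) = 32.000000
  f'(5.000000) = 17.000000
  x_1 = 5.000000 - (32.000000)/(17.000000) = 3.117647

x_1 = 3.117647


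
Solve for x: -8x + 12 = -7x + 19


Starting with: -8x + 12 = -7x + 19
Move all x terms to left: (-8 + 7)x = 19 - 12
Simplify: -x = 7
Divide both sides by -1: x = -7

x = -7


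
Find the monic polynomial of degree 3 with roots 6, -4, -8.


A monic polynomial with roots 6, -4, -8 is:
p(x) = (x - 6)(x + 4)(x + 8)
After multiplying by (x - 6): x - 6
After multiplying by (x + 4): x^2 - 2x - 24
After multiplying by (x + 8): x^3 + 6x^2 - 40x - 192

x^3 + 6x^2 - 40x - 192


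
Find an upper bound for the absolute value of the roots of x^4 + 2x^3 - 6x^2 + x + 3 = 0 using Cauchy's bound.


Cauchy's bound: all roots r satisfy |r| <= 1 + max(|a_i/a_n|) for i = 0,...,n-1
where a_n is the leading coefficient.

Coefficients: [1, 2, -6, 1, 3]
Leading coefficient a_n = 1
Ratios |a_i/a_n|: 2, 6, 1, 3
Maximum ratio: 6
Cauchy's bound: |r| <= 1 + 6 = 7

Upper bound = 7


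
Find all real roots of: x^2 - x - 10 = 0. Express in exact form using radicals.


Using the quadratic formula: x = (-b ± sqrt(b^2 - 4ac)) / (2a)
Here a = 1, b = -1, c = -10
Discriminant = b^2 - 4ac = (-1)^2 - 4(1)(-10) = 1 + 40 = 41
Since discriminant = 41 > 0, there are two real roots.
x = (1 ± sqrt(41)) / 2
Numerically: x ≈ 3.7016 or x ≈ -2.7016

x = (1 + sqrt(41)) / 2 or x = (1 - sqrt(41)) / 2


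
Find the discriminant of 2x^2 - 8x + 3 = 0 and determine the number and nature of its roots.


For ax^2 + bx + c = 0, discriminant D = b^2 - 4ac
Here a = 2, b = -8, c = 3
D = (-8)^2 - 4(2)(3) = 64 - 24 = 40

D = 40 > 0 but not a perfect square
The equation has 2 distinct real irrational roots.

Discriminant = 40, 2 distinct real irrational roots


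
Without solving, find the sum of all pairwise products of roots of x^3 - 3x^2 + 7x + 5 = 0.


By Vieta's formulas for x^3 + bx^2 + cx + d = 0:
  r1 + r2 + r3 = -b/a = 3
  r1*r2 + r1*r3 + r2*r3 = c/a = 7
  r1*r2*r3 = -d/a = -5


Sum of pairwise products = 7


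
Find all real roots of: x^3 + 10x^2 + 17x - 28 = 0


Let p(x) = x^3 + 10x^2 + 17x - 28. By the rational root theorem (leading coefficient 1), any rational root is an integer divisor of 28: try ±1, ±2, ... in turn.
Test x = 1: value = 0 ✓, so (x - 1) is a factor.
Synthetic division by (x - 1): bring down 1; 1(1) + 10 = 11; 11(1) + 17 = 28; 28(1) - 28 = 0 → quotient x^2 + 11x + 28, remainder 0.
Solve the quadratic x^2 + 11x + 28 = 0: discriminant = 11^2 - 4(1)(28) = 121 - 112 = 9.
sqrt(9) = 3, so x = (-11 ± 3)/2: x = -4 or x = -7.

x = -7, x = -4, x = 1


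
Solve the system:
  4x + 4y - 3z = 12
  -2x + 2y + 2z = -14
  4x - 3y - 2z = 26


Using Cramer's rule. Expand each determinant along the first row.
D  = 4*[2*(-2) - 2*(-3)] - 4*[(-2)*(-2) - 2*4] + (-3)*[(-2)*(-3) - 2*4]
  = 4*(2) - 4*(-4) + (-3)*(-2) = 30
Dx = 12*[2*(-2) - 2*(-3)] - 4*[(-14)*(-2) - 2*26] + (-3)*[(-14)*(-3) - 2*26]
  = 12*(2) - 4*(-24) + (-3)*(-10) = 150
Dy = 4*[(-14)*(-2) - 2*26] - 12*[(-2)*(-2) - 2*4] + (-3)*[(-2)*26 - (-14)*4]
  = 4*(-24) - 12*(-4) + (-3)*(4) = -60
Dz = 4*[2*26 - (-14)*(-3)] - 4*[(-2)*26 - (-14)*4] + 12*[(-2)*(-3) - 2*4]
  = 4*(10) - 4*(4) + 12*(-2) = 0
x = Dx/D = 150/30 = 5, y = Dy/D = -60/30 = -2, z = Dz/D = 0/30 = 0
Check eq1: (4)(5) + (4)(-2) + (-3)(0) = 12 = 12 ✓
Check eq2: (-2)(5) + (2)(-2) + (2)(0) = -14 = -14 ✓
Check eq3: (4)(5) + (-3)(-2) + (-2)(0) = 26 = 26 ✓

x = 5, y = -2, z = 0


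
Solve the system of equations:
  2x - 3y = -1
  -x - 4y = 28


Using Cramer's rule:
Determinant D = (2)(-4) - (-1)(-3) = -8 - 3 = -11
Dx = (-1)(-4) - (28)(-3) = 4 + 84 = 88
Dy = (2)(28) - (-1)(-1) = 56 - 1 = 55
x = Dx/D = 88/-11 = -8
y = Dy/D = 55/-11 = -5

x = -8, y = -5


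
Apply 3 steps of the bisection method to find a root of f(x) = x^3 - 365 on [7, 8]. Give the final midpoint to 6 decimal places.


f(x) = x^3 - 365
f(7) = -22 < 0
f(8) = 147 > 0

Step 1: midpoint = (7.000000 + 8.000000)/2 = 7.500000
  f(7.500000) = 56.875000
  f(mid) > 0, so root is in [7.000000, 7.500000]

Step 2: midpoint = (7.000000 + 7.500000)/2 = 7.250000
  f(7.250000) = 16.078125
  f(mid) > 0, so root is in [7.000000, 7.250000]

Step 3: midpoint = (7.000000 + 7.250000)/2 = 7.125000
  f(7.125000) = -3.294922
  f(mid) < 0, so root is in [7.125000, 7.250000]

midpoint = 7.125000


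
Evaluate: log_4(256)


We need the exponent such that 4^? = 256
4^4 = 256
Therefore log_4(256) = 4

4


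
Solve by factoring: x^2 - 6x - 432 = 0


We need two numbers that multiply to -432 and add to -6.
Those numbers are -24 and 18 (since (-24) * 18 = -432 and (-24) + 18 = -6).
So x^2 - 6x - 432 = (x - 24)(x + 18) = 0
Setting each factor to zero: x = 24 or x = -18

x = -18, x = 24


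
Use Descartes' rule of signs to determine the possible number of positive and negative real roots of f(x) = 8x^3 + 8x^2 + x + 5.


Descartes' rule of signs:

For positive roots, count sign changes in f(x) = 8x^3 + 8x^2 + x + 5:
Signs of coefficients: +, +, +, +
Number of sign changes: 0
Possible positive real roots: 0

For negative roots, examine f(-x) = -8x^3 + 8x^2 - x + 5:
Signs of coefficients: -, +, -, +
Number of sign changes: 3
Possible negative real roots: 3, 1

Positive roots: 0; Negative roots: 3 or 1


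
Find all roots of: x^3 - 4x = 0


The constant term is 0, so x = 0 is a root. Factor out x:
  x^2 - 4 = 0
Solve the quadratic x^2 - 4 = 0: discriminant = 0^2 - 4(1)(-4) = 0 + 16 = 16.
sqrt(16) = 4, so x = (0 ± 4)/2: x = 2 or x = -2.
Collecting all roots found:

x = -2, x = 0, x = 2


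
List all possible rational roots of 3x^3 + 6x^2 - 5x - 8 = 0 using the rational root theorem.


Rational root theorem: possible roots are ±p/q where:
  p divides the constant term (-8): p ∈ {1, 2, 4, 8}
  q divides the leading coefficient (3): q ∈ {1, 3}

All possible rational roots: -8, -4, -8/3, -2, -4/3, -1, -2/3, -1/3, 1/3, 2/3, 1, 4/3, 2, 8/3, 4, 8

-8, -4, -8/3, -2, -4/3, -1, -2/3, -1/3, 1/3, 2/3, 1, 4/3, 2, 8/3, 4, 8


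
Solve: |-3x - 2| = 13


An absolute value equation |expr| = 13 gives two cases:
Case 1: -3x - 2 = 13
  -3x = 15, so x = -5
Case 2: -3x - 2 = -13
  -3x = -11, so x = 11/3

x = -5, x = 11/3


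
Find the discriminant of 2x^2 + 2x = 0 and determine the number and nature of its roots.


For ax^2 + bx + c = 0, discriminant D = b^2 - 4ac
Here a = 2, b = 2, c = 0
D = (2)^2 - 4(2)(0) = 4 - 0 = 4

D = 4 > 0 and is a perfect square (sqrt = 2)
The equation has 2 distinct real rational roots.

Discriminant = 4, 2 distinct real rational roots


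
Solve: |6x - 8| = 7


An absolute value equation |expr| = 7 gives two cases:
Case 1: 6x - 8 = 7
  6x = 15, so x = 5/2
Case 2: 6x - 8 = -7
  6x = 1, so x = 1/6

x = 1/6, x = 5/2


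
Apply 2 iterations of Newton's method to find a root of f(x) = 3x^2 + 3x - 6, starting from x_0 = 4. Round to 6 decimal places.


Newton's method: x_(n+1) = x_n - f(x_n)/f'(x_n)
f(x) = 3x^2 + 3x - 6
f'(x) = 6x + 3

Iteration 1:
  f(4.000000) = 54.000000
  f'(4.000000) = 27.000000
  x_1 = 4.000000 - (54.000000)/(27.000000) = 2.000000

Iteration 2:
  f(2.000000) = 12.000000
  f'(2.000000) = 15.000000
  x_2 = 2.000000 - (12.000000)/(15.000000) = 1.200000

x_2 = 1.200000


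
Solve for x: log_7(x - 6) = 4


Convert to exponential form: x - 6 = 7^4 = 2401
x = 2401 + 6 = 2407
Check: log_7(2407 - 6) = log_7(2401) = log_7(2401) = 4 ✓

x = 2407


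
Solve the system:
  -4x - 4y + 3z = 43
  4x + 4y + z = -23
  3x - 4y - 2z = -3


Using Cramer's rule. Expand each determinant along the first row.
D  = (-4)*[4*(-2) - 1*(-4)] - (-4)*[4*(-2) - 1*3] + 3*[4*(-4) - 4*3]
  = (-4)*(-4) - (-4)*(-11) + 3*(-28) = -112
Dx = 43*[4*(-2) - 1*(-4)] - (-4)*[(-23)*(-2) - 1*(-3)] + 3*[(-23)*(-4) - 4*(-3)]
  = 43*(-4) - (-4)*(49) + 3*(104) = 336
Dy = (-4)*[(-23)*(-2) - 1*(-3)] - 43*[4*(-2) - 1*3] + 3*[4*(-3) - (-23)*3]
  = (-4)*(49) - 43*(-11) + 3*(57) = 448
Dz = (-4)*[4*(-3) - (-23)*(-4)] - (-4)*[4*(-3) - (-23)*3] + 43*[4*(-4) - 4*3]
  = (-4)*(-104) - (-4)*(57) + 43*(-28) = -560
x = Dx/D = 336/-112 = -3, y = Dy/D = 448/-112 = -4, z = Dz/D = -560/-112 = 5
Check eq1: (-4)(-3) + (-4)(-4) + (3)(5) = 43 = 43 ✓
Check eq2: (4)(-3) + (4)(-4) + (1)(5) = -23 = -23 ✓
Check eq3: (3)(-3) + (-4)(-4) + (-2)(5) = -3 = -3 ✓

x = -3, y = -4, z = 5


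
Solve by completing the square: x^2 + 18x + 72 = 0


Start: x^2 + 18x + 72 = 0
Move constant: x^2 + 18x = -72
Half of 18 is 9, squared is 81
Add 81 to both sides: x^2 + 18x + 81 = 9
(x + 9)^2 = 9
x + 9 = ±3
x = -9 + 3 = -6 or x = -9 - 3 = -12

x = -12, x = -6


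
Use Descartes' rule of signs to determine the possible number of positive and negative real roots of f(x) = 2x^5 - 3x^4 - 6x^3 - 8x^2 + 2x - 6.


Descartes' rule of signs:

For positive roots, count sign changes in f(x) = 2x^5 - 3x^4 - 6x^3 - 8x^2 + 2x - 6:
Signs of coefficients: +, -, -, -, +, -
Number of sign changes: 3
Possible positive real roots: 3, 1

For negative roots, examine f(-x) = -2x^5 - 3x^4 + 6x^3 - 8x^2 - 2x - 6:
Signs of coefficients: -, -, +, -, -, -
Number of sign changes: 2
Possible negative real roots: 2, 0

Positive roots: 3 or 1; Negative roots: 2 or 0


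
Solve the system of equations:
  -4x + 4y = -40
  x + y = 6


Using Cramer's rule:
Determinant D = (-4)(1) - (1)(4) = -4 - 4 = -8
Dx = (-40)(1) - (6)(4) = -40 - 24 = -64
Dy = (-4)(6) - (1)(-40) = -24 + 40 = 16
x = Dx/D = -64/-8 = 8
y = Dy/D = 16/-8 = -2

x = 8, y = -2


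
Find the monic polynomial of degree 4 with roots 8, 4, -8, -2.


A monic polynomial with roots 8, 4, -8, -2 is:
p(x) = (x - 8)(x - 4)(x + 8)(x + 2)
After multiplying by (x - 8): x - 8
After multiplying by (x - 4): x^2 - 12x + 32
After multiplying by (x + 8): x^3 - 4x^2 - 64x + 256
After multiplying by (x + 2): x^4 - 2x^3 - 72x^2 + 128x + 512

x^4 - 2x^3 - 72x^2 + 128x + 512


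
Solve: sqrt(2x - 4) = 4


Square both sides: 2x - 4 = 4^2 = 16
2x = 16 + 4 = 20
x = 10
Check: sqrt(2*10 - 4) = sqrt(16) = 4 ✓

x = 10


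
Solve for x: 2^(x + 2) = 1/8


Express both sides with the same base.
1/8 = 2^(-3)
Since the bases match, equate exponents: x + 2 = -3
So x = -3 - (2) = -5

x = -5


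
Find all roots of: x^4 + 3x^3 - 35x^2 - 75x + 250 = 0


Let p(x) = x^4 + 3x^3 - 35x^2 - 75x + 250. By the rational root theorem (leading coefficient 1), any rational root is an integer divisor of 250: try ±1, ±2, ... in turn.
Test x = 1: value = 144 ≠ 0.
Test x = -1: value = 288 ≠ 0.
Test x = 2: value = 0 ✓, so (x - 2) is a factor.
Synthetic division by (x - 2): bring down 1; 1(2) + 3 = 5; 5(2) - 35 = -25; (-25)(2) - 75 = -125; (-125)(2) + 250 = 0 → quotient x^3 + 5x^2 - 25x - 125, remainder 0.
Continue with the quotient x^3 + 5x^2 - 25x - 125 (candidates must divide 125).
Test x = 5: value = 0 ✓, so (x - 5) is a factor.
Synthetic division by (x - 5): bring down 1; 1(5) + 5 = 10; 10(5) - 25 = 25; 25(5) - 125 = 0 → quotient x^2 + 10x + 25, remainder 0.
Solve the quadratic x^2 + 10x + 25 = 0: discriminant = 10^2 - 4(1)(25) = 100 - 100 = 0.
Discriminant = 0, so a double root: x = -10/2 = -5.
Collecting all roots found:

x = -5 (multiplicity 2), x = 2, x = 5


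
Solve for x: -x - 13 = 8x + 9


Starting with: -x - 13 = 8x + 9
Move all x terms to left: (-1 - 8)x = 9 + 13
Simplify: -9x = 22
Divide both sides by -9: x = -22/9

x = -22/9


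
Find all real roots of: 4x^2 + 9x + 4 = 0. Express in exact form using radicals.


Using the quadratic formula: x = (-b ± sqrt(b^2 - 4ac)) / (2a)
Here a = 4, b = 9, c = 4
Discriminant = b^2 - 4ac = 9^2 - 4(4)(4) = 81 - 64 = 17
Since discriminant = 17 > 0, there are two real roots.
x = (-9 ± sqrt(17)) / 8
Numerically: x ≈ -0.6096 or x ≈ -1.6404

x = (-9 + sqrt(17)) / 8 or x = (-9 - sqrt(17)) / 8


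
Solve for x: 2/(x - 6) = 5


Multiply both sides by (x - 6): 2 = 5(x - 6)
Distribute: 2 = 5x - 30
5x = 2 + 30 = 32
x = 32/5

x = 32/5


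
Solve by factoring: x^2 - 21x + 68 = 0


We need two numbers that multiply to 68 and add to -21.
Those numbers are -4 and -17 (since (-4) * (-17) = 68 and (-4) + (-17) = -21).
So x^2 - 21x + 68 = (x - 4)(x - 17) = 0
Setting each factor to zero: x = 4 or x = 17

x = 4, x = 17


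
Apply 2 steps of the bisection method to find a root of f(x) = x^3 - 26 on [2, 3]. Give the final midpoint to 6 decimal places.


f(x) = x^3 - 26
f(2) = -18 < 0
f(3) = 1 > 0

Step 1: midpoint = (2.000000 + 3.000000)/2 = 2.500000
  f(2.500000) = -10.375000
  f(mid) < 0, so root is in [2.500000, 3.000000]

Step 2: midpoint = (2.500000 + 3.000000)/2 = 2.750000
  f(2.750000) = -5.203125
  f(mid) < 0, so root is in [2.750000, 3.000000]

midpoint = 2.750000


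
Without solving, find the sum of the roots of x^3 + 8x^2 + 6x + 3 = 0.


By Vieta's formulas for x^3 + bx^2 + cx + d = 0:
  r1 + r2 + r3 = -b/a = -8
  r1*r2 + r1*r3 + r2*r3 = c/a = 6
  r1*r2*r3 = -d/a = -3


Sum = -8


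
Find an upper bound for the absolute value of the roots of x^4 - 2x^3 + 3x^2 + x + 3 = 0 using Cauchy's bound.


Cauchy's bound: all roots r satisfy |r| <= 1 + max(|a_i/a_n|) for i = 0,...,n-1
where a_n is the leading coefficient.

Coefficients: [1, -2, 3, 1, 3]
Leading coefficient a_n = 1
Ratios |a_i/a_n|: 2, 3, 1, 3
Maximum ratio: 3
Cauchy's bound: |r| <= 1 + 3 = 4

Upper bound = 4


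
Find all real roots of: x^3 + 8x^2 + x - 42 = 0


Let p(x) = x^3 + 8x^2 + x - 42. By the rational root theorem (leading coefficient 1), any rational root is an integer divisor of 42: try ±1, ±2, ... in turn.
Test x = 1: value = -32 ≠ 0.
Test x = -1: value = -36 ≠ 0.
Test x = 2: value = 0 ✓, so (x - 2) is a factor.
Synthetic division by (x - 2): bring down 1; 1(2) + 8 = 10; 10(2) + 1 = 21; 21(2) - 42 = 0 → quotient x^2 + 10x + 21, remainder 0.
Solve the quadratic x^2 + 10x + 21 = 0: discriminant = 10^2 - 4(1)(21) = 100 - 84 = 16.
sqrt(16) = 4, so x = (-10 ± 4)/2: x = -3 or x = -7.

x = -7, x = -3, x = 2


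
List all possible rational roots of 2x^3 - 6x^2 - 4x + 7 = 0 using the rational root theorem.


Rational root theorem: possible roots are ±p/q where:
  p divides the constant term (7): p ∈ {1, 7}
  q divides the leading coefficient (2): q ∈ {1, 2}

All possible rational roots: -7, -7/2, -1, -1/2, 1/2, 1, 7/2, 7

-7, -7/2, -1, -1/2, 1/2, 1, 7/2, 7


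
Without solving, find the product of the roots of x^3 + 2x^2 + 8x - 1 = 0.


By Vieta's formulas for x^3 + bx^2 + cx + d = 0:
  r1 + r2 + r3 = -b/a = -2
  r1*r2 + r1*r3 + r2*r3 = c/a = 8
  r1*r2*r3 = -d/a = 1


Product = 1


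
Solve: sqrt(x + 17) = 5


Square both sides: x + 17 = 5^2 = 25
x = 25 - 17 = 8
x = 8
Check: sqrt(1*8 + 17) = sqrt(25) = 5 ✓

x = 8


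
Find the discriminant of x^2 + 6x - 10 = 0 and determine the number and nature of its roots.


For ax^2 + bx + c = 0, discriminant D = b^2 - 4ac
Here a = 1, b = 6, c = -10
D = (6)^2 - 4(1)(-10) = 36 + 40 = 76

D = 76 > 0 but not a perfect square
The equation has 2 distinct real irrational roots.

Discriminant = 76, 2 distinct real irrational roots


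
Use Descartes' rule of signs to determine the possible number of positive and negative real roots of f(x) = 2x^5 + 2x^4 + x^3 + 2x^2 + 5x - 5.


Descartes' rule of signs:

For positive roots, count sign changes in f(x) = 2x^5 + 2x^4 + x^3 + 2x^2 + 5x - 5:
Signs of coefficients: +, +, +, +, +, -
Number of sign changes: 1
Possible positive real roots: 1

For negative roots, examine f(-x) = -2x^5 + 2x^4 - x^3 + 2x^2 - 5x - 5:
Signs of coefficients: -, +, -, +, -, -
Number of sign changes: 4
Possible negative real roots: 4, 2, 0

Positive roots: 1; Negative roots: 4 or 2 or 0


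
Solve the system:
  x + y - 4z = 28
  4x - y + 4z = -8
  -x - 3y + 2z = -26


Using Cramer's rule. Expand each determinant along the first row.
D  = 1*[(-1)*2 - 4*(-3)] - 1*[4*2 - 4*(-1)] + (-4)*[4*(-3) - (-1)*(-1)]
  = 1*(10) - 1*(12) + (-4)*(-13) = 50
Dx = 28*[(-1)*2 - 4*(-3)] - 1*[(-8)*2 - 4*(-26)] + (-4)*[(-8)*(-3) - (-1)*(-26)]
  = 28*(10) - 1*(88) + (-4)*(-2) = 200
Dy = 1*[(-8)*2 - 4*(-26)] - 28*[4*2 - 4*(-1)] + (-4)*[4*(-26) - (-8)*(-1)]
  = 1*(88) - 28*(12) + (-4)*(-112) = 200
Dz = 1*[(-1)*(-26) - (-8)*(-3)] - 1*[4*(-26) - (-8)*(-1)] + 28*[4*(-3) - (-1)*(-1)]
  = 1*(2) - 1*(-112) + 28*(-13) = -250
x = Dx/D = 200/50 = 4, y = Dy/D = 200/50 = 4, z = Dz/D = -250/50 = -5
Check eq1: (1)(4) + (1)(4) + (-4)(-5) = 28 = 28 ✓
Check eq2: (4)(4) + (-1)(4) + (4)(-5) = -8 = -8 ✓
Check eq3: (-1)(4) + (-3)(4) + (2)(-5) = -26 = -26 ✓

x = 4, y = 4, z = -5


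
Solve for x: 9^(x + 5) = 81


Express both sides with the same base.
81 = 9^2
Since the bases match, equate exponents: x + 5 = 2
So x = 2 - (5) = -3

x = -3


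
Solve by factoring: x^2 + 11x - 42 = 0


We need two numbers that multiply to -42 and add to 11.
Those numbers are -3 and 14 (since (-3) * 14 = -42 and (-3) + 14 = 11).
So x^2 + 11x - 42 = (x - 3)(x + 14) = 0
Setting each factor to zero: x = 3 or x = -14

x = -14, x = 3


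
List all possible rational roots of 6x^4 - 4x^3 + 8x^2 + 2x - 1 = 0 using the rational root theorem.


Rational root theorem: possible roots are ±p/q where:
  p divides the constant term (-1): p ∈ {1}
  q divides the leading coefficient (6): q ∈ {1, 2, 3, 6}

All possible rational roots: -1, -1/2, -1/3, -1/6, 1/6, 1/3, 1/2, 1

-1, -1/2, -1/3, -1/6, 1/6, 1/3, 1/2, 1


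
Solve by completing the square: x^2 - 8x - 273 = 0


Start: x^2 - 8x - 273 = 0
Move constant: x^2 - 8x = 273
Half of -8 is -4, squared is 16
Add 16 to both sides: x^2 - 8x + 16 = 289
(x - 4)^2 = 289
x - 4 = ±17
x = 4 + 17 = 21 or x = 4 - 17 = -13

x = -13, x = 21


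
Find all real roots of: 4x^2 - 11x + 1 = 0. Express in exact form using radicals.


Using the quadratic formula: x = (-b ± sqrt(b^2 - 4ac)) / (2a)
Here a = 4, b = -11, c = 1
Discriminant = b^2 - 4ac = (-11)^2 - 4(4)(1) = 121 - 16 = 105
Since discriminant = 105 > 0, there are two real roots.
x = (11 ± sqrt(105)) / 8
Numerically: x ≈ 2.6559 or x ≈ 0.0941

x = (11 + sqrt(105)) / 8 or x = (11 - sqrt(105)) / 8


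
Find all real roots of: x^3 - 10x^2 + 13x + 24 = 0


Let p(x) = x^3 - 10x^2 + 13x + 24. By the rational root theorem (leading coefficient 1), any rational root is an integer divisor of 24: try ±1, ±2, ... in turn.
Test x = 1: value = 28 ≠ 0.
Test x = -1: value = 0 ✓, so (x + 1) is a factor.
Synthetic division by (x + 1): bring down 1; 1(-1) - 10 = -11; (-11)(-1) + 13 = 24; 24(-1) + 24 = 0 → quotient x^2 - 11x + 24, remainder 0.
Solve the quadratic x^2 - 11x + 24 = 0: discriminant = (-11)^2 - 4(1)(24) = 121 - 96 = 25.
sqrt(25) = 5, so x = (11 ± 5)/2: x = 8 or x = 3.

x = -1, x = 3, x = 8


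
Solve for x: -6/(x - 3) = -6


Multiply both sides by (x - 3): -6 = -6(x - 3)
Distribute: -6 = -6x + 18
-6x = -6 - 18 = -24
x = 4

x = 4


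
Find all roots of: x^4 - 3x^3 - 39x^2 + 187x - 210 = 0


Let p(x) = x^4 - 3x^3 - 39x^2 + 187x - 210. By the rational root theorem (leading coefficient 1), any rational root is an integer divisor of 210: try ±1, ±2, ... in turn.
Test x = 1: value = -64 ≠ 0.
Test x = -1: value = -432 ≠ 0.
Test x = 2: value = 0 ✓, so (x - 2) is a factor.
Synthetic division by (x - 2): bring down 1; 1(2) - 3 = -1; (-1)(2) - 39 = -41; (-41)(2) + 187 = 105; 105(2) - 210 = 0 → quotient x^3 - x^2 - 41x + 105, remainder 0.
Continue with the quotient x^3 - x^2 - 41x + 105 (candidates must divide 105).
Test x = 3: value = 0 ✓, so (x - 3) is a factor.
Synthetic division by (x - 3): bring down 1; 1(3) - 1 = 2; 2(3) - 41 = -35; (-35)(3) + 105 = 0 → quotient x^2 + 2x - 35, remainder 0.
Solve the quadratic x^2 + 2x - 35 = 0: discriminant = 2^2 - 4(1)(-35) = 4 + 140 = 144.
sqrt(144) = 12, so x = (-2 ± 12)/2: x = 5 or x = -7.
Collecting all roots found:

x = -7, x = 2, x = 3, x = 5


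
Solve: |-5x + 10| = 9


An absolute value equation |expr| = 9 gives two cases:
Case 1: -5x + 10 = 9
  -5x = -1, so x = 1/5
Case 2: -5x + 10 = -9
  -5x = -19, so x = 19/5

x = 1/5, x = 19/5


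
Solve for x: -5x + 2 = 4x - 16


Starting with: -5x + 2 = 4x - 16
Move all x terms to left: (-5 - 4)x = -16 - 2
Simplify: -9x = -18
Divide both sides by -9: x = 2

x = 2


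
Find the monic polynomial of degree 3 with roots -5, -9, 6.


A monic polynomial with roots -5, -9, 6 is:
p(x) = (x + 5)(x + 9)(x - 6)
After multiplying by (x + 5): x + 5
After multiplying by (x + 9): x^2 + 14x + 45
After multiplying by (x - 6): x^3 + 8x^2 - 39x - 270

x^3 + 8x^2 - 39x - 270


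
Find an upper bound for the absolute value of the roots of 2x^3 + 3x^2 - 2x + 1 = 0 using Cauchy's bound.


Cauchy's bound: all roots r satisfy |r| <= 1 + max(|a_i/a_n|) for i = 0,...,n-1
where a_n is the leading coefficient.

Coefficients: [2, 3, -2, 1]
Leading coefficient a_n = 2
Ratios |a_i/a_n|: 3/2, 1, 1/2
Maximum ratio: 3/2
Cauchy's bound: |r| <= 1 + 3/2 = 5/2

Upper bound = 5/2


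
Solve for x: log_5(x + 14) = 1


Convert to exponential form: x + 14 = 5^1 = 5
x = 5 - 14 = -9
Check: log_5(-9 + 14) = log_5(5) = log_5(5) = 1 ✓

x = -9


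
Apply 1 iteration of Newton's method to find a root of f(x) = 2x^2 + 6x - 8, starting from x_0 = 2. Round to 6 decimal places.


Newton's method: x_(n+1) = x_n - f(x_n)/f'(x_n)
f(x) = 2x^2 + 6x - 8
f'(x) = 4x + 6

Iteration 1:
  f(2.000000) = 12.000000
  f'(2.000000) = 14.000000
  x_1 = 2.000000 - (12.000000)/(14.000000) = 1.142857

x_1 = 1.142857


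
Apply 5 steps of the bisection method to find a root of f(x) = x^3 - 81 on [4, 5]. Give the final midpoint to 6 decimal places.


f(x) = x^3 - 81
f(4) = -17 < 0
f(5) = 44 > 0

Step 1: midpoint = (4.000000 + 5.000000)/2 = 4.500000
  f(4.500000) = 10.125000
  f(mid) > 0, so root is in [4.000000, 4.500000]

Step 2: midpoint = (4.000000 + 4.500000)/2 = 4.250000
  f(4.250000) = -4.234375
  f(mid) < 0, so root is in [4.250000, 4.500000]

Step 3: midpoint = (4.250000 + 4.500000)/2 = 4.375000
  f(4.375000) = 2.740234
  f(mid) > 0, so root is in [4.250000, 4.375000]

Step 4: midpoint = (4.250000 + 4.375000)/2 = 4.312500
  f(4.312500) = -0.797607
  f(mid) < 0, so root is in [4.312500, 4.375000]

Step 5: midpoint = (4.312500 + 4.375000)/2 = 4.343750
  f(4.343750) = 0.958588
  f(mid) > 0, so root is in [4.312500, 4.343750]

midpoint = 4.343750


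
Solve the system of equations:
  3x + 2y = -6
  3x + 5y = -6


Using Cramer's rule:
Determinant D = (3)(5) - (3)(2) = 15 - 6 = 9
Dx = (-6)(5) - (-6)(2) = -30 + 12 = -18
Dy = (3)(-6) - (3)(-6) = -18 + 18 = 0
x = Dx/D = -18/9 = -2
y = Dy/D = 0/9 = 0

x = -2, y = 0


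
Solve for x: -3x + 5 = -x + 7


Starting with: -3x + 5 = -x + 7
Move all x terms to left: (-3 + 1)x = 7 - 5
Simplify: -2x = 2
Divide both sides by -2: x = -1

x = -1


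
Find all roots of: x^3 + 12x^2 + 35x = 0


The constant term is 0, so x = 0 is a root. Factor out x:
  x^2 + 12x + 35 = 0
Solve the quadratic x^2 + 12x + 35 = 0: discriminant = 12^2 - 4(1)(35) = 144 - 140 = 4.
sqrt(4) = 2, so x = (-12 ± 2)/2: x = -5 or x = -7.
Collecting all roots found:

x = -7, x = -5, x = 0


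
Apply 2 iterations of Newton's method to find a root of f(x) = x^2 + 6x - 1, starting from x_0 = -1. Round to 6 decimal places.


Newton's method: x_(n+1) = x_n - f(x_n)/f'(x_n)
f(x) = x^2 + 6x - 1
f'(x) = 2x + 6

Iteration 1:
  f(-1.000000) = -6.000000
  f'(-1.000000) = 4.000000
  x_1 = -1.000000 - (-6.000000)/(4.000000) = 0.500000

Iteration 2:
  f(0.500000) = 2.250000
  f'(0.500000) = 7.000000
  x_2 = 0.500000 - (2.250000)/(7.000000) = 0.178571

x_2 = 0.178571


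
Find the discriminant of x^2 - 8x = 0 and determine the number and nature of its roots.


For ax^2 + bx + c = 0, discriminant D = b^2 - 4ac
Here a = 1, b = -8, c = 0
D = (-8)^2 - 4(1)(0) = 64 - 0 = 64

D = 64 > 0 and is a perfect square (sqrt = 8)
The equation has 2 distinct real rational roots.

Discriminant = 64, 2 distinct real rational roots


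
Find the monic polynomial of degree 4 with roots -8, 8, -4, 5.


A monic polynomial with roots -8, 8, -4, 5 is:
p(x) = (x + 8)(x - 8)(x + 4)(x - 5)
After multiplying by (x + 8): x + 8
After multiplying by (x - 8): x^2 - 64
After multiplying by (x + 4): x^3 + 4x^2 - 64x - 256
After multiplying by (x - 5): x^4 - x^3 - 84x^2 + 64x + 1280

x^4 - x^3 - 84x^2 + 64x + 1280


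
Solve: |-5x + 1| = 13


An absolute value equation |expr| = 13 gives two cases:
Case 1: -5x + 1 = 13
  -5x = 12, so x = -12/5
Case 2: -5x + 1 = -13
  -5x = -14, so x = 14/5

x = -12/5, x = 14/5


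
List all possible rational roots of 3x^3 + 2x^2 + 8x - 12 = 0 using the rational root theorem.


Rational root theorem: possible roots are ±p/q where:
  p divides the constant term (-12): p ∈ {1, 2, 3, 4, 6, 12}
  q divides the leading coefficient (3): q ∈ {1, 3}

All possible rational roots: -12, -6, -4, -3, -2, -4/3, -1, -2/3, -1/3, 1/3, 2/3, 1, 4/3, 2, 3, 4, 6, 12

-12, -6, -4, -3, -2, -4/3, -1, -2/3, -1/3, 1/3, 2/3, 1, 4/3, 2, 3, 4, 6, 12


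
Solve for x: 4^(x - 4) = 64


Express both sides with the same base.
64 = 4^3
Since the bases match, equate exponents: x - 4 = 3
So x = 3 - (-4) = 7

x = 7


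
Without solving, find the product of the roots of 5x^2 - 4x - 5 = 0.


By Vieta's formulas for ax^2 + bx + c = 0:
  Sum of roots = -b/a
  Product of roots = c/a

Here a = 5, b = -4, c = -5
Sum = -(-4)/5 = 4/5
Product = -5/5 = -1

Product = -1


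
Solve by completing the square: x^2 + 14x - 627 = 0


Start: x^2 + 14x - 627 = 0
Move constant: x^2 + 14x = 627
Half of 14 is 7, squared is 49
Add 49 to both sides: x^2 + 14x + 49 = 676
(x + 7)^2 = 676
x + 7 = ±26
x = -7 + 26 = 19 or x = -7 - 26 = -33

x = -33, x = 19


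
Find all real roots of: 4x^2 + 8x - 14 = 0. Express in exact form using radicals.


Using the quadratic formula: x = (-b ± sqrt(b^2 - 4ac)) / (2a)
Here a = 4, b = 8, c = -14
Discriminant = b^2 - 4ac = 8^2 - 4(4)(-14) = 64 + 224 = 288
Since discriminant = 288 > 0, there are two real roots.
x = (-8 ± 12*sqrt(2)) / 8
Simplifying: x = (-2 ± 3*sqrt(2)) / 2
Numerically: x ≈ 1.1213 or x ≈ -3.1213

x = (-2 + 3*sqrt(2)) / 2 or x = (-2 - 3*sqrt(2)) / 2


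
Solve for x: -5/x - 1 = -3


Subtract -1 from both sides: -5/x = -2
Multiply both sides by x: -5 = -2 * x
Divide by -2: x = 5/2

x = 5/2


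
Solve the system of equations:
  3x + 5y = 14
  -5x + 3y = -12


Using Cramer's rule:
Determinant D = (3)(3) - (-5)(5) = 9 + 25 = 34
Dx = (14)(3) - (-12)(5) = 42 + 60 = 102
Dy = (3)(-12) - (-5)(14) = -36 + 70 = 34
x = Dx/D = 102/34 = 3
y = Dy/D = 34/34 = 1

x = 3, y = 1


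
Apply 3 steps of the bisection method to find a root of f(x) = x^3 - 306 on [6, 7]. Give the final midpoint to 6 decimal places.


f(x) = x^3 - 306
f(6) = -90 < 0
f(7) = 37 > 0

Step 1: midpoint = (6.000000 + 7.000000)/2 = 6.500000
  f(6.500000) = -31.375000
  f(mid) < 0, so root is in [6.500000, 7.000000]

Step 2: midpoint = (6.500000 + 7.000000)/2 = 6.750000
  f(6.750000) = 1.546875
  f(mid) > 0, so root is in [6.500000, 6.750000]

Step 3: midpoint = (6.500000 + 6.750000)/2 = 6.625000
  f(6.625000) = -15.224609
  f(mid) < 0, so root is in [6.625000, 6.750000]

midpoint = 6.625000


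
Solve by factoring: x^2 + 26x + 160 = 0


We need two numbers that multiply to 160 and add to 26.
Those numbers are 16 and 10 (since 16 * 10 = 160 and 16 + 10 = 26).
So x^2 + 26x + 160 = (x + 16)(x + 10) = 0
Setting each factor to zero: x = -16 or x = -10

x = -16, x = -10


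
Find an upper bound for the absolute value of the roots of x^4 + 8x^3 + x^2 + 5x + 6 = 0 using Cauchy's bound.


Cauchy's bound: all roots r satisfy |r| <= 1 + max(|a_i/a_n|) for i = 0,...,n-1
where a_n is the leading coefficient.

Coefficients: [1, 8, 1, 5, 6]
Leading coefficient a_n = 1
Ratios |a_i/a_n|: 8, 1, 5, 6
Maximum ratio: 8
Cauchy's bound: |r| <= 1 + 8 = 9

Upper bound = 9


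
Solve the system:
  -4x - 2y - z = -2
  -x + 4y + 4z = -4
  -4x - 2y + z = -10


Using Cramer's rule. Expand each determinant along the first row.
D  = (-4)*[4*1 - 4*(-2)] - (-2)*[(-1)*1 - 4*(-4)] + (-1)*[(-1)*(-2) - 4*(-4)]
  = (-4)*(12) - (-2)*(15) + (-1)*(18) = -36
Dx = (-2)*[4*1 - 4*(-2)] - (-2)*[(-4)*1 - 4*(-10)] + (-1)*[(-4)*(-2) - 4*(-10)]
  = (-2)*(12) - (-2)*(36) + (-1)*(48) = 0
Dy = (-4)*[(-4)*1 - 4*(-10)] - (-2)*[(-1)*1 - 4*(-4)] + (-1)*[(-1)*(-10) - (-4)*(-4)]
  = (-4)*(36) - (-2)*(15) + (-1)*(-6) = -108
Dz = (-4)*[4*(-10) - (-4)*(-2)] - (-2)*[(-1)*(-10) - (-4)*(-4)] + (-2)*[(-1)*(-2) - 4*(-4)]
  = (-4)*(-48) - (-2)*(-6) + (-2)*(18) = 144
x = Dx/D = 0/-36 = 0, y = Dy/D = -108/-36 = 3, z = Dz/D = 144/-36 = -4
Check eq1: (-4)(0) + (-2)(3) + (-1)(-4) = -2 = -2 ✓
Check eq2: (-1)(0) + (4)(3) + (4)(-4) = -4 = -4 ✓
Check eq3: (-4)(0) + (-2)(3) + (1)(-4) = -10 = -10 ✓

x = 0, y = 3, z = -4


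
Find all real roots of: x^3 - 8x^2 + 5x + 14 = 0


Let p(x) = x^3 - 8x^2 + 5x + 14. By the rational root theorem (leading coefficient 1), any rational root is an integer divisor of 14: try ±1, ±2, ... in turn.
Test x = 1: value = 12 ≠ 0.
Test x = -1: value = 0 ✓, so (x + 1) is a factor.
Synthetic division by (x + 1): bring down 1; 1(-1) - 8 = -9; (-9)(-1) + 5 = 14; 14(-1) + 14 = 0 → quotient x^2 - 9x + 14, remainder 0.
Solve the quadratic x^2 - 9x + 14 = 0: discriminant = (-9)^2 - 4(1)(14) = 81 - 56 = 25.
sqrt(25) = 5, so x = (9 ± 5)/2: x = 7 or x = 2.

x = -1, x = 2, x = 7


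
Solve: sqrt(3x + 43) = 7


Square both sides: 3x + 43 = 7^2 = 49
3x = 49 - 43 = 6
x = 2
Check: sqrt(3*2 + 43) = sqrt(49) = 7 ✓

x = 2


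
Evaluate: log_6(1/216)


We need the exponent such that 6^? = 1/216
6^(-3) = 1/6^3 = 1/216
Therefore log_6(1/216) = -3

-3


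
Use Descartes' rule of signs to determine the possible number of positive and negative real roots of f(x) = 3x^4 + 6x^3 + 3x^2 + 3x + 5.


Descartes' rule of signs:

For positive roots, count sign changes in f(x) = 3x^4 + 6x^3 + 3x^2 + 3x + 5:
Signs of coefficients: +, +, +, +, +
Number of sign changes: 0
Possible positive real roots: 0

For negative roots, examine f(-x) = 3x^4 - 6x^3 + 3x^2 - 3x + 5:
Signs of coefficients: +, -, +, -, +
Number of sign changes: 4
Possible negative real roots: 4, 2, 0

Positive roots: 0; Negative roots: 4 or 2 or 0


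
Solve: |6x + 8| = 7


An absolute value equation |expr| = 7 gives two cases:
Case 1: 6x + 8 = 7
  6x = -1, so x = -1/6
Case 2: 6x + 8 = -7
  6x = -15, so x = -5/2

x = -5/2, x = -1/6


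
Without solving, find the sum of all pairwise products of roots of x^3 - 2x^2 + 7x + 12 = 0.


By Vieta's formulas for x^3 + bx^2 + cx + d = 0:
  r1 + r2 + r3 = -b/a = 2
  r1*r2 + r1*r3 + r2*r3 = c/a = 7
  r1*r2*r3 = -d/a = -12


Sum of pairwise products = 7


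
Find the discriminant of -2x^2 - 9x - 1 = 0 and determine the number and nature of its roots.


For ax^2 + bx + c = 0, discriminant D = b^2 - 4ac
Here a = -2, b = -9, c = -1
D = (-9)^2 - 4(-2)(-1) = 81 - 8 = 73

D = 73 > 0 but not a perfect square
The equation has 2 distinct real irrational roots.

Discriminant = 73, 2 distinct real irrational roots


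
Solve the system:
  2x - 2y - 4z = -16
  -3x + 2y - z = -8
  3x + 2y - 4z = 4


Using Cramer's rule. Expand each determinant along the first row.
D  = 2*[2*(-4) - (-1)*2] - (-2)*[(-3)*(-4) - (-1)*3] + (-4)*[(-3)*2 - 2*3]
  = 2*(-6) - (-2)*(15) + (-4)*(-12) = 66
Dx = (-16)*[2*(-4) - (-1)*2] - (-2)*[(-8)*(-4) - (-1)*4] + (-4)*[(-8)*2 - 2*4]
  = (-16)*(-6) - (-2)*(36) + (-4)*(-24) = 264
Dy = 2*[(-8)*(-4) - (-1)*4] - (-16)*[(-3)*(-4) - (-1)*3] + (-4)*[(-3)*4 - (-8)*3]
  = 2*(36) - (-16)*(15) + (-4)*(12) = 264
Dz = 2*[2*4 - (-8)*2] - (-2)*[(-3)*4 - (-8)*3] + (-16)*[(-3)*2 - 2*3]
  = 2*(24) - (-2)*(12) + (-16)*(-12) = 264
x = Dx/D = 264/66 = 4, y = Dy/D = 264/66 = 4, z = Dz/D = 264/66 = 4
Check eq1: (2)(4) + (-2)(4) + (-4)(4) = -16 = -16 ✓
Check eq2: (-3)(4) + (2)(4) + (-1)(4) = -8 = -8 ✓
Check eq3: (3)(4) + (2)(4) + (-4)(4) = 4 = 4 ✓

x = 4, y = 4, z = 4


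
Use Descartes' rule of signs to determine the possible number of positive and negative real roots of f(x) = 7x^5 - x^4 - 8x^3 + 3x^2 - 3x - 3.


Descartes' rule of signs:

For positive roots, count sign changes in f(x) = 7x^5 - x^4 - 8x^3 + 3x^2 - 3x - 3:
Signs of coefficients: +, -, -, +, -, -
Number of sign changes: 3
Possible positive real roots: 3, 1

For negative roots, examine f(-x) = -7x^5 - x^4 + 8x^3 + 3x^2 + 3x - 3:
Signs of coefficients: -, -, +, +, +, -
Number of sign changes: 2
Possible negative real roots: 2, 0

Positive roots: 3 or 1; Negative roots: 2 or 0


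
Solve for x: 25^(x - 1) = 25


Express both sides with the same base.
25 = 25^1
Since the bases match, equate exponents: x - 1 = 1
So x = 1 - (-1) = 2

x = 2


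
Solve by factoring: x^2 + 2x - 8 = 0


We need two numbers that multiply to -8 and add to 2.
Those numbers are 4 and -2 (since 4 * (-2) = -8 and 4 + (-2) = 2).
So x^2 + 2x - 8 = (x + 4)(x - 2) = 0
Setting each factor to zero: x = -4 or x = 2

x = -4, x = 2


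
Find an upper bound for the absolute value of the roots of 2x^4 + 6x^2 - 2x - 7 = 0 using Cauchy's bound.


Cauchy's bound: all roots r satisfy |r| <= 1 + max(|a_i/a_n|) for i = 0,...,n-1
where a_n is the leading coefficient.

Coefficients: [2, 0, 6, -2, -7]
Leading coefficient a_n = 2
Ratios |a_i/a_n|: 0, 3, 1, 7/2
Maximum ratio: 7/2
Cauchy's bound: |r| <= 1 + 7/2 = 9/2

Upper bound = 9/2


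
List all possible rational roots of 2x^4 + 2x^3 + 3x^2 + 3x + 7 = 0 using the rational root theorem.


Rational root theorem: possible roots are ±p/q where:
  p divides the constant term (7): p ∈ {1, 7}
  q divides the leading coefficient (2): q ∈ {1, 2}

All possible rational roots: -7, -7/2, -1, -1/2, 1/2, 1, 7/2, 7

-7, -7/2, -1, -1/2, 1/2, 1, 7/2, 7


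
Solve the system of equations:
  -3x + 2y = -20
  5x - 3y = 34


Using Cramer's rule:
Determinant D = (-3)(-3) - (5)(2) = 9 - 10 = -1
Dx = (-20)(-3) - (34)(2) = 60 - 68 = -8
Dy = (-3)(34) - (5)(-20) = -102 + 100 = -2
x = Dx/D = -8/-1 = 8
y = Dy/D = -2/-1 = 2

x = 8, y = 2


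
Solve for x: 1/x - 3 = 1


Subtract -3 from both sides: 1/x = 4
Multiply both sides by x: 1 = 4 * x
Divide by 4: x = 1/4

x = 1/4


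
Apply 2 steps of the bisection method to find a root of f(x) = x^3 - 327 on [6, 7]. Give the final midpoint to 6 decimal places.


f(x) = x^3 - 327
f(6) = -111 < 0
f(7) = 16 > 0

Step 1: midpoint = (6.000000 + 7.000000)/2 = 6.500000
  f(6.500000) = -52.375000
  f(mid) < 0, so root is in [6.500000, 7.000000]

Step 2: midpoint = (6.500000 + 7.000000)/2 = 6.750000
  f(6.750000) = -19.453125
  f(mid) < 0, so root is in [6.750000, 7.000000]

midpoint = 6.750000


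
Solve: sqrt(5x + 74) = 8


Square both sides: 5x + 74 = 8^2 = 64
5x = 64 - 74 = -10
x = -2
Check: sqrt(5*(-2) + 74) = sqrt(64) = 8 ✓

x = -2


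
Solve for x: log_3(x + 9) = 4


Convert to exponential form: x + 9 = 3^4 = 81
x = 81 - 9 = 72
Check: log_3(72 + 9) = log_3(81) = log_3(81) = 4 ✓

x = 72


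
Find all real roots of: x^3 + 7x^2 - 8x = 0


The constant term is 0, so x = 0 is a root. Factor out x:
  x(x^2 + 7x - 8) = 0
Solve the quadratic x^2 + 7x - 8 = 0: discriminant = 7^2 - 4(1)(-8) = 49 + 32 = 81.
sqrt(81) = 9, so x = (-7 ± 9)/2: x = 1 or x = -8.

x = -8, x = 0, x = 1


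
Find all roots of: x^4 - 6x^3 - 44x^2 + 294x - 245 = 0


Let p(x) = x^4 - 6x^3 - 44x^2 + 294x - 245. By the rational root theorem (leading coefficient 1), any rational root is an integer divisor of 245: try ±1, ±2, ... in turn.
Test x = 1: value = 0 ✓, so (x - 1) is a factor.
Synthetic division by (x - 1): bring down 1; 1(1) - 6 = -5; (-5)(1) - 44 = -49; (-49)(1) + 294 = 245; 245(1) - 245 = 0 → quotient x^3 - 5x^2 - 49x + 245, remainder 0.
Continue with the quotient x^3 - 5x^2 - 49x + 245 (candidates must divide 245; re-test x = 1 first in case it repeats).
Test x = 1: value = 192 ≠ 0.
Test x = -1: value = 288 ≠ 0.
Test x = 5: value = 0 ✓, so (x - 5) is a factor.
Synthetic division by (x - 5): bring down 1; 1(5) - 5 = 0; 0(5) - 49 = -49; (-49)(5) + 245 = 0 → quotient x^2 - 49, remainder 0.
Solve the quadratic x^2 - 49 = 0: discriminant = 0^2 - 4(1)(-49) = 0 + 196 = 196.
sqrt(196) = 14, so x = (0 ± 14)/2: x = 7 or x = -7.
Collecting all roots found:

x = -7, x = 1, x = 5, x = 7


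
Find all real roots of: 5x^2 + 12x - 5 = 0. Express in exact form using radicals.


Using the quadratic formula: x = (-b ± sqrt(b^2 - 4ac)) / (2a)
Here a = 5, b = 12, c = -5
Discriminant = b^2 - 4ac = 12^2 - 4(5)(-5) = 144 + 100 = 244
Since discriminant = 244 > 0, there are two real roots.
x = (-12 ± 2*sqrt(61)) / 10
Simplifying: x = (-6 ± sqrt(61)) / 5
Numerically: x ≈ 0.3620 or x ≈ -2.7620

x = (-6 + sqrt(61)) / 5 or x = (-6 - sqrt(61)) / 5


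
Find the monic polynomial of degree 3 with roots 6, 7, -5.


A monic polynomial with roots 6, 7, -5 is:
p(x) = (x - 6)(x - 7)(x + 5)
After multiplying by (x - 6): x - 6
After multiplying by (x - 7): x^2 - 13x + 42
After multiplying by (x + 5): x^3 - 8x^2 - 23x + 210

x^3 - 8x^2 - 23x + 210


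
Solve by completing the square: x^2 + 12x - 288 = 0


Start: x^2 + 12x - 288 = 0
Move constant: x^2 + 12x = 288
Half of 12 is 6, squared is 36
Add 36 to both sides: x^2 + 12x + 36 = 324
(x + 6)^2 = 324
x + 6 = ±18
x = -6 + 18 = 12 or x = -6 - 18 = -24

x = -24, x = 12


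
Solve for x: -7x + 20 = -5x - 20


Starting with: -7x + 20 = -5x - 20
Move all x terms to left: (-7 + 5)x = -20 - 20
Simplify: -2x = -40
Divide both sides by -2: x = 20

x = 20


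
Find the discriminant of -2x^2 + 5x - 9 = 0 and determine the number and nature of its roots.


For ax^2 + bx + c = 0, discriminant D = b^2 - 4ac
Here a = -2, b = 5, c = -9
D = (5)^2 - 4(-2)(-9) = 25 - 72 = -47

D = -47 < 0
The equation has no real roots (2 complex conjugate roots).

Discriminant = -47, no real roots (2 complex conjugate roots)


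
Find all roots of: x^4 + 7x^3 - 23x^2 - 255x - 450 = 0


Let p(x) = x^4 + 7x^3 - 23x^2 - 255x - 450. By the rational root theorem (leading coefficient 1), any rational root is an integer divisor of 450: try ±1, ±2, ... in turn.
Test x = 1: value = -720 ≠ 0.
Test x = -1: value = -224 ≠ 0.
Test x = 2: value = -980 ≠ 0.
Test x = -2: value = -72 ≠ 0.
Test x = 3: value = -1152 ≠ 0.
Test x = -3: value = 0 ✓, so (x + 3) is a factor.
Synthetic division by (x + 3): bring down 1; 1(-3) + 7 = 4; 4(-3) - 23 = -35; (-35)(-3) - 255 = -150; (-150)(-3) - 450 = 0 → quotient x^3 + 4x^2 - 35x - 150, remainder 0.
Continue with the quotient x^3 + 4x^2 - 35x - 150 (candidates must divide 150; re-test x = -3 first in case it repeats).
Test x = -3: value = -36 ≠ 0.
Test x = 5: value = -100 ≠ 0.
Test x = -5: value = 0 ✓, so (x + 5) is a factor.
Synthetic division by (x + 5): bring down 1; 1(-5) + 4 = -1; (-1)(-5) - 35 = -30; (-30)(-5) - 150 = 0 → quotient x^2 - x - 30, remainder 0.
Solve the quadratic x^2 - x - 30 = 0: discriminant = (-1)^2 - 4(1)(-30) = 1 + 120 = 121.
sqrt(121) = 11, so x = (1 ± 11)/2: x = 6 or x = -5.
Collecting all roots found:

x = -5 (multiplicity 2), x = -3, x = 6


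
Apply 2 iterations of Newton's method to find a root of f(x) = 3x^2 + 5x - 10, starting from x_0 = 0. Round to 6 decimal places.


Newton's method: x_(n+1) = x_n - f(x_n)/f'(x_n)
f(x) = 3x^2 + 5x - 10
f'(x) = 6x + 5

Iteration 1:
  f(0.000000) = -10.000000
  f'(0.000000) = 5.000000
  x_1 = 0.000000 - (-10.000000)/(5.000000) = 2.000000

Iteration 2:
  f(2.000000) = 12.000000
  f'(2.000000) = 17.000000
  x_2 = 2.000000 - (12.000000)/(17.000000) = 1.294118

x_2 = 1.294118
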